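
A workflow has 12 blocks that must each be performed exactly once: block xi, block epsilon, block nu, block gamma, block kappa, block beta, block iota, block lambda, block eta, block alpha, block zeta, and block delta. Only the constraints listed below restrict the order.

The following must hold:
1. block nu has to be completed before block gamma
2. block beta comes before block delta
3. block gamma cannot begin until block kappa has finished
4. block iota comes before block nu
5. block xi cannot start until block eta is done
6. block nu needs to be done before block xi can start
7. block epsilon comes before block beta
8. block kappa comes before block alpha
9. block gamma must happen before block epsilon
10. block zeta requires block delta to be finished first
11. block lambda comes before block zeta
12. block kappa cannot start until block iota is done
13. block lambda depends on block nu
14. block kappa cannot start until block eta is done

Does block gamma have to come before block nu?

No

There is a chain block nu → block gamma, which puts block nu before block gamma.
So block gamma does not have to come before block nu — it cannot.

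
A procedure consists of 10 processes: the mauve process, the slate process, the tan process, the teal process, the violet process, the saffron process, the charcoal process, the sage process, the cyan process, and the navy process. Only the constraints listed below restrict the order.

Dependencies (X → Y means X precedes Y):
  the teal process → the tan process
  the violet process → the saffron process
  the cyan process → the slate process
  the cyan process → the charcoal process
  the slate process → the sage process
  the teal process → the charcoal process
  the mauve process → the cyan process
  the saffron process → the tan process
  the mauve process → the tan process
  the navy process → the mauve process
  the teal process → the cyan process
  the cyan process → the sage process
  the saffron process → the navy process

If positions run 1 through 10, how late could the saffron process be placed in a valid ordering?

3

The processes that are forced after the saffron process, directly or by a chain of constraints, are the mauve process, the slate process, the tan process, the charcoal process, the sage process, the cyan process, the navy process. That's 7 processes.
So at least 7 processes follow the saffron process, putting the saffron process no later than position 3. That position is achievable by scheduling everything else first.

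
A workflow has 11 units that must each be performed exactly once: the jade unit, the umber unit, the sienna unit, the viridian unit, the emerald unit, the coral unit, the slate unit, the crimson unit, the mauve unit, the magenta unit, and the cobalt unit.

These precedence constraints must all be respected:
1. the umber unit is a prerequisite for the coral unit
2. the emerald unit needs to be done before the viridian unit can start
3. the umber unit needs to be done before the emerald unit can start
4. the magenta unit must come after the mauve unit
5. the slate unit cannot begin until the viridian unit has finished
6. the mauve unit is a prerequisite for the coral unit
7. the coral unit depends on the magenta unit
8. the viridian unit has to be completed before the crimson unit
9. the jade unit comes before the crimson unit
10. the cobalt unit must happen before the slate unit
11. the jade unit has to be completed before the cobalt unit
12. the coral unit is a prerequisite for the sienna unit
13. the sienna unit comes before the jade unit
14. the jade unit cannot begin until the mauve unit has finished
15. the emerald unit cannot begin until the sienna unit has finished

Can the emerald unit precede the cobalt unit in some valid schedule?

Yes

Nothing in the constraints forces the cobalt unit before the emerald unit — there is no chain from the cobalt unit to the emerald unit.
So a valid ordering placing the emerald unit earlier than the cobalt unit exists.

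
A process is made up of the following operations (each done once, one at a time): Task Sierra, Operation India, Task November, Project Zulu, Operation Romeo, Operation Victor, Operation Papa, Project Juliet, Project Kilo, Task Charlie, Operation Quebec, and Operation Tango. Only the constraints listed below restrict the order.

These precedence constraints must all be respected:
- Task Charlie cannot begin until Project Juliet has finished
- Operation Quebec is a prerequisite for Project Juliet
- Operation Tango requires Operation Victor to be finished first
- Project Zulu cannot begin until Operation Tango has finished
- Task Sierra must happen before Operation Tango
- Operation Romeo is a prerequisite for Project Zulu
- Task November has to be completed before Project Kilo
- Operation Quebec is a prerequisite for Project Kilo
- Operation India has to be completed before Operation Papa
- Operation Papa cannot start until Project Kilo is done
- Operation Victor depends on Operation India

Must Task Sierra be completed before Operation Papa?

No chain of constraints connects Task Sierra to Operation Papa in either direction.
So Task Sierra can come before Operation Papa or after — it is not forced.

No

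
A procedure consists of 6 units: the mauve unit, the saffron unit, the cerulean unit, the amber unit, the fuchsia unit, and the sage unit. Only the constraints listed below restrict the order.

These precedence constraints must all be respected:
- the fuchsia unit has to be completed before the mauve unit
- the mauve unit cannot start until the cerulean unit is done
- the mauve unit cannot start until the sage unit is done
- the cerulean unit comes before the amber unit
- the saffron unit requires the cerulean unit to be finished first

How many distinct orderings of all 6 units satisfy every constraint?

The units with no prerequisites are the cerulean unit, the fuchsia unit, the sage unit; any of them can be placed first.
Systematically extending each partial ordering one unit at a time and counting, there are 76 complete orderings.

76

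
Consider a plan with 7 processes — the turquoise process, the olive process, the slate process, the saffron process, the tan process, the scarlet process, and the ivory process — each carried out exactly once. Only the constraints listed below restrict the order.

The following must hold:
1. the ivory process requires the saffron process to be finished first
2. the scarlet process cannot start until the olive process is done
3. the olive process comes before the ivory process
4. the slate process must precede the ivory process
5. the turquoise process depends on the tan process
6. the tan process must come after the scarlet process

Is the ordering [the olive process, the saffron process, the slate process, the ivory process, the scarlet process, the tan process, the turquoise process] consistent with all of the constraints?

Yes

Every stated constraint is respected: the olive process sits at position 1, ahead of the scarlet process at position 5, and each of the other listed pairs likewise has the predecessor earlier in the sequence.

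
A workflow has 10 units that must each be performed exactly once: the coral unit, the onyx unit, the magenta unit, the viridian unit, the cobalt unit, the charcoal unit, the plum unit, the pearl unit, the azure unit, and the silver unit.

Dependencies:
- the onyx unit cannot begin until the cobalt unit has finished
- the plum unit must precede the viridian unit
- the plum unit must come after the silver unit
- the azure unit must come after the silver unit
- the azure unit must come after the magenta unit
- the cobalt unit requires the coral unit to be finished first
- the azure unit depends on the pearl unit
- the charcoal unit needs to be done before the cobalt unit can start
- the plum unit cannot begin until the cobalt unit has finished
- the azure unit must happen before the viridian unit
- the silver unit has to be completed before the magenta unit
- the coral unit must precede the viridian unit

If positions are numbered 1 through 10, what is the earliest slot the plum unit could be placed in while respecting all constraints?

Working backwards through the constraints from the plum unit, its full set of required predecessors is the coral unit, the cobalt unit, the charcoal unit, the silver unit — 4 of them.
With 4 mandatory predecessors, the earliest the plum unit can sit is position 4+1 = 5, and placing just those 4 first achieves it.

5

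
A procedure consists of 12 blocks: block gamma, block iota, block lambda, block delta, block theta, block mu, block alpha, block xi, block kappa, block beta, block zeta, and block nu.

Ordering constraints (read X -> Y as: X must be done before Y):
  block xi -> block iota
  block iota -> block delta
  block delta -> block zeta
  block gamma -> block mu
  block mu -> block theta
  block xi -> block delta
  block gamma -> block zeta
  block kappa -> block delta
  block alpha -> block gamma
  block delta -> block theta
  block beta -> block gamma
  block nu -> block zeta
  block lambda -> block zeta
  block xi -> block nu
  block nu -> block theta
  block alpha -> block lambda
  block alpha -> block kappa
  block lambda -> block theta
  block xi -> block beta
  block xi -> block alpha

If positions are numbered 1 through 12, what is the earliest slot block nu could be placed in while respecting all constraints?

2

The only block forced before block nu (directly or transitively) is block xi.
So at minimum 1 block comes before block nu, putting block nu no earlier than position 2. That position is achievable by scheduling exactly that predecessor first.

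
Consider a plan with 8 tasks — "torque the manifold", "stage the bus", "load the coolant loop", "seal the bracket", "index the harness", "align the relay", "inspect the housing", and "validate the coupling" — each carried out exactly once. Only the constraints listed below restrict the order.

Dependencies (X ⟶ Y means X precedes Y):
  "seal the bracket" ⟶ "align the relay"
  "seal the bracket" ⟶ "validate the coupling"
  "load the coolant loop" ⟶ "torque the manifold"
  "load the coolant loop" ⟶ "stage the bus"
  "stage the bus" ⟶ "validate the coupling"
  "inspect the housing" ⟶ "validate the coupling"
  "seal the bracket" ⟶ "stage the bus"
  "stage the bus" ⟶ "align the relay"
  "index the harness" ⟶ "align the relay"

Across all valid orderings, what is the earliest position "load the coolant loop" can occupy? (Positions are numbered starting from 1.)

1

"load the coolant loop" has no prerequisites at all, so it can go in position 1.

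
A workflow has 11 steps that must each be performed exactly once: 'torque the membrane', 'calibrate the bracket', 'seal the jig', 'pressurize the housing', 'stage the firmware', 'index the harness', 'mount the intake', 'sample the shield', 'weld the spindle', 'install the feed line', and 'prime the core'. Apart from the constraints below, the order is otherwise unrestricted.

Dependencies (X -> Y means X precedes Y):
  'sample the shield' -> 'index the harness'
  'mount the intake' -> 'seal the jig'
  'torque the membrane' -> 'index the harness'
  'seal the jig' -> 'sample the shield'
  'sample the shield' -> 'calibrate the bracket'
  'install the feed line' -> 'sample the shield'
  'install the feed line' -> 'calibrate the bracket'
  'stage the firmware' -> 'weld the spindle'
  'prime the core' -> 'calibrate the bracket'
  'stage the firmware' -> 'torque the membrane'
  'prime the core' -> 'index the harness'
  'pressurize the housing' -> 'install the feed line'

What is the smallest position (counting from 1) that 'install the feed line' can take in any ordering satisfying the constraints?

Working backwards through the constraints from 'install the feed line', its only required predecessor is 'pressurize the housing'.
So at minimum 1 step comes before 'install the feed line', putting 'install the feed line' no earlier than position 2. That position is achievable by scheduling exactly that predecessor first.

2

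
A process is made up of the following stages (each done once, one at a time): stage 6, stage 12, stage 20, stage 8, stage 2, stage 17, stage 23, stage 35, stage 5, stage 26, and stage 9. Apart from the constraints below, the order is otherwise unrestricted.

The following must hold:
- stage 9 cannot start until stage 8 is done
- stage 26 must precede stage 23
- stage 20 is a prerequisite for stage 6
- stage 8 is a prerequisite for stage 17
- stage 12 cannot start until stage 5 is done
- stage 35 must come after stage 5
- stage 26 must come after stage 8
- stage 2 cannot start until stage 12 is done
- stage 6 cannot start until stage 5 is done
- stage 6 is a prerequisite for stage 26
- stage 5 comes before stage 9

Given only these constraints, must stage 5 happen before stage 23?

Yes

There is a constraint chain stage 5 → stage 6 → stage 26 → stage 23.
So stage 5 must precede stage 23 in any valid ordering.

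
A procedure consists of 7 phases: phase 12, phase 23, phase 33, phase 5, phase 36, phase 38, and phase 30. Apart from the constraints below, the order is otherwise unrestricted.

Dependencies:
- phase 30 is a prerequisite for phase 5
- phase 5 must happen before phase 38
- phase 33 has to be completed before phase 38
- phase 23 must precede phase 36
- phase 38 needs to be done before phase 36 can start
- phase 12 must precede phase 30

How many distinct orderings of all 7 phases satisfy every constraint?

24

The phases with no prerequisites are phase 12, phase 23, phase 33; any of them can be placed first.
Systematically extending each partial ordering one phase at a time and counting, there are 24 complete orderings.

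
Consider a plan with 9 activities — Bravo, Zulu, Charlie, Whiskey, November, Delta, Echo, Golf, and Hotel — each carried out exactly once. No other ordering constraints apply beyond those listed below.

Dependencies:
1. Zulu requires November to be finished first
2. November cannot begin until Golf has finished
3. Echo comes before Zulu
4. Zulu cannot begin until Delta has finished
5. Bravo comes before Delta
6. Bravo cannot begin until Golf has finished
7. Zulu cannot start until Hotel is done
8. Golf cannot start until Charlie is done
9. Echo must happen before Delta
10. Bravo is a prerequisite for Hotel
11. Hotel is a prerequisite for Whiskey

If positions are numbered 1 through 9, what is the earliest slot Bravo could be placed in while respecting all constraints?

Working backwards through the constraints from Bravo, its full set of required predecessors is Charlie, Golf — 2 of them.
With 2 mandatory predecessors, the earliest Bravo can sit is position 2+1 = 3, and placing just those 2 first achieves it.

3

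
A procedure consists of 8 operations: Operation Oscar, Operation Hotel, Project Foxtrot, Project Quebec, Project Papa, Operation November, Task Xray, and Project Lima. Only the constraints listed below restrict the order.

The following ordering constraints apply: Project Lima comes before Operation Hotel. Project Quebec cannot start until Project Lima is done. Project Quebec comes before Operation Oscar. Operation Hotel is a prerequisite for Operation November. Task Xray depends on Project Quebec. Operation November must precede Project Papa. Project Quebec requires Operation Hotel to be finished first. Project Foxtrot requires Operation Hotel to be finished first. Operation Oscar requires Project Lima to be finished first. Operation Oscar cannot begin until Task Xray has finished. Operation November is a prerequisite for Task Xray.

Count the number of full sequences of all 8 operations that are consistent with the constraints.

Only Project Lima has no prerequisites, so it must go first.
Counting all ways to extend the partial order to a total order gives 42.

42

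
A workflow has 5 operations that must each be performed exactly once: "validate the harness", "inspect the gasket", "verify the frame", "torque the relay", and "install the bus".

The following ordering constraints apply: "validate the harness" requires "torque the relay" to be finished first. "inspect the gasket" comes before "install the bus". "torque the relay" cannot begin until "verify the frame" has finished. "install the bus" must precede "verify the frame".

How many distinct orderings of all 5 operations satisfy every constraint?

1

Only "inspect the gasket" has no prerequisites, so it must go first.
Continuing from there, at each step only one operation has all its prerequisites placed, so the ordering is fully determined — there is exactly 1.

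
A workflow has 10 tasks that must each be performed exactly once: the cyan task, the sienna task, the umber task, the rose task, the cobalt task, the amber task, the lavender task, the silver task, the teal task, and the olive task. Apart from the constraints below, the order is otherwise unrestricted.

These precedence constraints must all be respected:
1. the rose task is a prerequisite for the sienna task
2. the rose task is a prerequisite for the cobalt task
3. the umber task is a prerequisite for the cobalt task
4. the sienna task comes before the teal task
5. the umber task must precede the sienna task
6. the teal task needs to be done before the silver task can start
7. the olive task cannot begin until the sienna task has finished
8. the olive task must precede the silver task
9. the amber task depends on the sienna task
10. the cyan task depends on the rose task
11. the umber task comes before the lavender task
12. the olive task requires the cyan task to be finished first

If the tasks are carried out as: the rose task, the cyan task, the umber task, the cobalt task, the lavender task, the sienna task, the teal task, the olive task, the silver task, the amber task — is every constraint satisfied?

Checking each listed constraint against this order: for instance, the cyan task is in position 2 and the olive task in position 8, so that constraint holds — and the remaining constraints check out the same way.

Yes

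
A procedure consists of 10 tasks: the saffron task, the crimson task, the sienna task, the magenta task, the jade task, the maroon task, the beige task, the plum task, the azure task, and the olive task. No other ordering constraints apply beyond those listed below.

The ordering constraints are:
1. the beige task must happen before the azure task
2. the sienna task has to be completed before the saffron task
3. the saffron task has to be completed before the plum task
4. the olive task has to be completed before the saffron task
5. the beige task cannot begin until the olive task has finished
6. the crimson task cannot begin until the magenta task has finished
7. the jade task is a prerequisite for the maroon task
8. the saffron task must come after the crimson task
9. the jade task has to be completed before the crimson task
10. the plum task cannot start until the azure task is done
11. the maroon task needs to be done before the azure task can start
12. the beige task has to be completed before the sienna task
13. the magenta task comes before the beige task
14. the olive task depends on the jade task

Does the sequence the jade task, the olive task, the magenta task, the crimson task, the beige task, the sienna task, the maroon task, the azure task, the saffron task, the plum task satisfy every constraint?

Yes

Checking each listed constraint against this order: for instance, the olive task is in position 2 and the saffron task in position 9, so that constraint holds — and the remaining constraints check out the same way.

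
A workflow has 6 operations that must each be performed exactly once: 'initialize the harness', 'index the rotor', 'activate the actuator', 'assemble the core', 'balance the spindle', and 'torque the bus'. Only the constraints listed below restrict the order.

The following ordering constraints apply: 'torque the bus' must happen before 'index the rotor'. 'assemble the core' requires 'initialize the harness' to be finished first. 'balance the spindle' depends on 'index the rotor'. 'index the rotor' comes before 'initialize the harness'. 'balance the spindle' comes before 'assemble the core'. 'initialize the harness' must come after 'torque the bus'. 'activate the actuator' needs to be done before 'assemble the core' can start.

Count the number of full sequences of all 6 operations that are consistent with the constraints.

2 operations have no prerequisites ('activate the actuator', 'torque the bus'), so any of them could come first.
Enumerating by repeatedly choosing an available operation (one whose prerequisites are all placed) gives 10 distinct complete orderings.

10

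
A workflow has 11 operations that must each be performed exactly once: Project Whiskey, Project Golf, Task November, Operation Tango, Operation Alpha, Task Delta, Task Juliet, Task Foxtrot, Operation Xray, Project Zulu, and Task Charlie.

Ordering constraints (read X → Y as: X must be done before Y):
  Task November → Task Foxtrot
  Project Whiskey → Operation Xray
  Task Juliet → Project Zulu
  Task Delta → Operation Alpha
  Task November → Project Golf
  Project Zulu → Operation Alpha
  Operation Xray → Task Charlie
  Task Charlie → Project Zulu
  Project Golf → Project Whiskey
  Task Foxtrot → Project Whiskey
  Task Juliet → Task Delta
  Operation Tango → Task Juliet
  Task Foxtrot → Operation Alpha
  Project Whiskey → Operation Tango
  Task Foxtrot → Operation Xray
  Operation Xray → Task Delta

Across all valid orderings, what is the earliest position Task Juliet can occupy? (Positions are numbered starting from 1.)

Every operation that must precede Task Juliet has to come before it. Tracing all chains that end at Task Juliet, those operations are: Project Whiskey, Project Golf, Task November, Operation Tango, Task Foxtrot — 5 in total.
So at minimum 5 operations come before Task Juliet, putting Task Juliet no earlier than position 6. That position is achievable by scheduling exactly those predecessors first.

6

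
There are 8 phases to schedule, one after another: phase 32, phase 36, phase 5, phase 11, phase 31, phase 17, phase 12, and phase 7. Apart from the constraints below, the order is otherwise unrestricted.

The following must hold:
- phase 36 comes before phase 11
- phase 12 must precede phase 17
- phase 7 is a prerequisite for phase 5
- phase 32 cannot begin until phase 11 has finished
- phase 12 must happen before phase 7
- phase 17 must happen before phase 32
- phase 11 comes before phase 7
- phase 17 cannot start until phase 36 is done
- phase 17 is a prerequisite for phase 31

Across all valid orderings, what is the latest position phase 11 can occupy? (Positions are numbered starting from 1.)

The phases that are forced after phase 11, directly or by a chain of constraints, are phase 32, phase 5, phase 7. That's 3 phases.
So at least 3 phases follow phase 11, putting phase 11 no later than position 5. That position is achievable by scheduling everything else first.

5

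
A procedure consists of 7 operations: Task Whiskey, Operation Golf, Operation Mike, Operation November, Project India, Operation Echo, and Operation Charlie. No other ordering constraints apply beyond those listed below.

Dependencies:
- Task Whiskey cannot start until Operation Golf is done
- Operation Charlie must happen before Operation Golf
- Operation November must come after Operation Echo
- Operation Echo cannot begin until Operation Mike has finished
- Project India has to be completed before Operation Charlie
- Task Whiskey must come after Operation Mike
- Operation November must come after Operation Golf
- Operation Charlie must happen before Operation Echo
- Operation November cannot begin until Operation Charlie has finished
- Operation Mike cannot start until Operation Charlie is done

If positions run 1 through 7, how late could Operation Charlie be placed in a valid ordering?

2

The operations that are forced after Operation Charlie, directly or by a chain of constraints, are Task Whiskey, Operation Golf, Operation Mike, Operation November, Operation Echo. That's 5 operations.
With 5 mandatory successors out of 7 operations total, the latest slot for Operation Charlie is 7−5 = 2, and it's reachable by doing all non-successors before Operation Charlie.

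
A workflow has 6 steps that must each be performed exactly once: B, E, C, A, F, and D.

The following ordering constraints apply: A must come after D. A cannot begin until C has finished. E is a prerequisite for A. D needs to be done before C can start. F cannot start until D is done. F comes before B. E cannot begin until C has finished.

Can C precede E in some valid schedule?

Yes

Every valid ordering already has C before E (the constraints require it), so in particular at least one does.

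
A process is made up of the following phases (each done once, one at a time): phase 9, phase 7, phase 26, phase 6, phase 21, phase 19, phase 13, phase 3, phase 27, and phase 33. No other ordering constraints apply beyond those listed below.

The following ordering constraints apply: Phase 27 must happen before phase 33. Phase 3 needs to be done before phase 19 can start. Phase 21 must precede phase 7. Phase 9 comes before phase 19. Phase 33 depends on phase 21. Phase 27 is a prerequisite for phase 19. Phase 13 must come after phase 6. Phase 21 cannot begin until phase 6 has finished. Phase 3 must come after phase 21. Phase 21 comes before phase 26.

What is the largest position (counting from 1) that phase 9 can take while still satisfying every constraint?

Following the constraints forward from phase 9, its only required successor is phase 19.
So at least 1 phase follows phase 9, putting phase 9 no later than position 9. That position is achievable by scheduling everything else first.

9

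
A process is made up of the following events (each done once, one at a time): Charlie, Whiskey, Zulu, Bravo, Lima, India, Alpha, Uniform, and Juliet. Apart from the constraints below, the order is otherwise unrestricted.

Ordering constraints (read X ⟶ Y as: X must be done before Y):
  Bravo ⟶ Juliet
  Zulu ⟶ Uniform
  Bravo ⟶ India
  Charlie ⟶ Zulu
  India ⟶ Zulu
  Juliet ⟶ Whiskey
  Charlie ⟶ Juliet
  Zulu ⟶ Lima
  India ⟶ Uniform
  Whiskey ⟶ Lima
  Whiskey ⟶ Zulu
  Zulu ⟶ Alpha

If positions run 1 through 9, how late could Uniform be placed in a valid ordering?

9

No constraint forces any event after Uniform, so it can be placed last, in position 9.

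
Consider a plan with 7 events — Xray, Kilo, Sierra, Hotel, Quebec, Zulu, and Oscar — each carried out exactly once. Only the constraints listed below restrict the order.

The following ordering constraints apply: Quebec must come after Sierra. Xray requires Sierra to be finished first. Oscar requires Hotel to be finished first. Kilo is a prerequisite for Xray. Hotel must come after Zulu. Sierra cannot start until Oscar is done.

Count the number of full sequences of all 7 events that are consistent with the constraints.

11

The events with no prerequisites are Kilo, Zulu; any of them can be placed first.
Enumerating by repeatedly choosing an available event (one whose prerequisites are all placed) gives 11 distinct complete orderings.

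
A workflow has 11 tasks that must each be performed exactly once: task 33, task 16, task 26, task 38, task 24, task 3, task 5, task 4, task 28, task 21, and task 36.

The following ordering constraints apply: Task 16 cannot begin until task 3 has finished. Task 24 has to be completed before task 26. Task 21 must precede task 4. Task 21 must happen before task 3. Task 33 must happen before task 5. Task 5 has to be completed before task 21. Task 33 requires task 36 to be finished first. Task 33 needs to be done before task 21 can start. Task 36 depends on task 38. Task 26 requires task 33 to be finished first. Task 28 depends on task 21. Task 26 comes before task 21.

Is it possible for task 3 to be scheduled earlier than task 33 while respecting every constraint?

The constraints give a chain task 33 → task 21 → task 3, which forces task 33 before task 3.
Hence task 3 can never be scheduled before task 33.

No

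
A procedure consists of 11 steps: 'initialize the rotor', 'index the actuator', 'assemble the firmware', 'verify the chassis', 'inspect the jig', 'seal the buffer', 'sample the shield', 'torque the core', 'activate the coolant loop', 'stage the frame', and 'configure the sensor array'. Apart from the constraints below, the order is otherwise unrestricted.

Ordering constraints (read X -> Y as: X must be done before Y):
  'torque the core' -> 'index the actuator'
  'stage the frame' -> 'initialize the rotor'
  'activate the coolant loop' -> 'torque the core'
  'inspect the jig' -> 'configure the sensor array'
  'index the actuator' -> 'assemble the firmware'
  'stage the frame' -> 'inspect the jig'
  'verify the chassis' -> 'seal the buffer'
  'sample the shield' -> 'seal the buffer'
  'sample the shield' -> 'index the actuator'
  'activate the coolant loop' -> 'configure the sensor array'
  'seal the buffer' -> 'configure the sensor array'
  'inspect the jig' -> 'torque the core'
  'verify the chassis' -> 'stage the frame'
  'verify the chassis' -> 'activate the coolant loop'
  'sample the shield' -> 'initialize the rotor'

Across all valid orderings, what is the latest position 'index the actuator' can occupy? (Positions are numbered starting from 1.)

Following the constraints forward from 'index the actuator', its only required successor is 'assemble the firmware'.
With 1 mandatory successor out of 11 steps total, the latest slot for 'index the actuator' is 11−1 = 10, and it's reachable by doing all non-successors before 'index the actuator'.

10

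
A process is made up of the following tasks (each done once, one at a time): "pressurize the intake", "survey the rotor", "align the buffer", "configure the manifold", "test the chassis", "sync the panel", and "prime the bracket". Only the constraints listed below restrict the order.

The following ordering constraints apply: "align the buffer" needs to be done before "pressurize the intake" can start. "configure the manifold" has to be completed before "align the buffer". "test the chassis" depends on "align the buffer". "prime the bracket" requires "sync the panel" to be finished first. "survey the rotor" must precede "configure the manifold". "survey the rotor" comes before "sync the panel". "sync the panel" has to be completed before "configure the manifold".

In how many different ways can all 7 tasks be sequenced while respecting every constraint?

"survey the rotor" is the only task with nothing required before it, so every ordering starts there.
Enumerating by repeatedly choosing an available task (one whose prerequisites are all placed) gives 10 distinct complete orderings.

10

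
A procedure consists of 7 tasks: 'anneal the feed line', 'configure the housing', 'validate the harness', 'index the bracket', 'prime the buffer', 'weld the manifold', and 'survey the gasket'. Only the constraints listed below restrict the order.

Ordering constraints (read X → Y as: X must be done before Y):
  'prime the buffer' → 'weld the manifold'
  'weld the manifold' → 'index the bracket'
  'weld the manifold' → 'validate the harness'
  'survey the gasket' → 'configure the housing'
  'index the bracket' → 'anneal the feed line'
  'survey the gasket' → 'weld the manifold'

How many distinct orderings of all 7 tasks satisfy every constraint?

33

The tasks with no prerequisites are 'prime the buffer', 'survey the gasket'; any of them can be placed first.
Systematically extending each partial ordering one task at a time and counting, there are 33 complete orderings.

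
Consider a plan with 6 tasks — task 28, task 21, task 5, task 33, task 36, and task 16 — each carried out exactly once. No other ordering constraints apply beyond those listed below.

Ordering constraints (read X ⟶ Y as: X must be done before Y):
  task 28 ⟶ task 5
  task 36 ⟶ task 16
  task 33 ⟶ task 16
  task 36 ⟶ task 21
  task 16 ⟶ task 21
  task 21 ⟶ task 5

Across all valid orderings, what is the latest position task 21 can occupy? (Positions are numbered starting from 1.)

The only task forced after task 21 (directly or by a chain) is task 5.
With 1 mandatory successor out of 6 tasks total, the latest slot for task 21 is 6−1 = 5, and it's reachable by doing all non-successors before task 21.

5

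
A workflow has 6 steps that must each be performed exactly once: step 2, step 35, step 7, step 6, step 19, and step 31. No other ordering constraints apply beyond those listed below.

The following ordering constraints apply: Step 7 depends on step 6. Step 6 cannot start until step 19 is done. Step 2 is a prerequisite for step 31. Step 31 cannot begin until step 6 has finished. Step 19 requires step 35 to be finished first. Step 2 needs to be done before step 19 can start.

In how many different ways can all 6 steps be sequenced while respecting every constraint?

The steps with no prerequisites are step 2, step 35; any of them can be placed first.
Counting all ways to extend the partial order to a total order gives 4.

4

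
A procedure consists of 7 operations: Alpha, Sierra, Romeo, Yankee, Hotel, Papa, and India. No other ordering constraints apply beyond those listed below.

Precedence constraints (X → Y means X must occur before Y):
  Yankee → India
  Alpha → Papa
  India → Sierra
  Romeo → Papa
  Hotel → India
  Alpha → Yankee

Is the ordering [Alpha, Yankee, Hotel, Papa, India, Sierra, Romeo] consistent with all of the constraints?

No

In the proposed order, Papa appears before Romeo.
Since Romeo is required before Papa, the ordering is invalid.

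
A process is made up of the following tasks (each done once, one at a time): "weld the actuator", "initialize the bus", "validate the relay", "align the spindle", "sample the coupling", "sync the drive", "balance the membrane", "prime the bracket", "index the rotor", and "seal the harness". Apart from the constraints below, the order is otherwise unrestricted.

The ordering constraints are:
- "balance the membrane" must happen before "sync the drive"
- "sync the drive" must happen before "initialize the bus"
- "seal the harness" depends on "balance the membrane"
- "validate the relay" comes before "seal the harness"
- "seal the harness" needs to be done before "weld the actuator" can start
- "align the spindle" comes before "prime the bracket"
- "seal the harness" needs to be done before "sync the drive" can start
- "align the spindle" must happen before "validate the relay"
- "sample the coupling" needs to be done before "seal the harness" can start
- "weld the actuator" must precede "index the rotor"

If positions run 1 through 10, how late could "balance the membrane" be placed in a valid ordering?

5

Following every chain forward from "balance the membrane", the tasks that must come later are "weld the actuator", "initialize the bus", "sync the drive", "index the rotor", "seal the harness" — 5 of them.
With 5 mandatory successors out of 10 tasks total, the latest slot for "balance the membrane" is 10−5 = 5, and it's reachable by doing all non-successors before "balance the membrane".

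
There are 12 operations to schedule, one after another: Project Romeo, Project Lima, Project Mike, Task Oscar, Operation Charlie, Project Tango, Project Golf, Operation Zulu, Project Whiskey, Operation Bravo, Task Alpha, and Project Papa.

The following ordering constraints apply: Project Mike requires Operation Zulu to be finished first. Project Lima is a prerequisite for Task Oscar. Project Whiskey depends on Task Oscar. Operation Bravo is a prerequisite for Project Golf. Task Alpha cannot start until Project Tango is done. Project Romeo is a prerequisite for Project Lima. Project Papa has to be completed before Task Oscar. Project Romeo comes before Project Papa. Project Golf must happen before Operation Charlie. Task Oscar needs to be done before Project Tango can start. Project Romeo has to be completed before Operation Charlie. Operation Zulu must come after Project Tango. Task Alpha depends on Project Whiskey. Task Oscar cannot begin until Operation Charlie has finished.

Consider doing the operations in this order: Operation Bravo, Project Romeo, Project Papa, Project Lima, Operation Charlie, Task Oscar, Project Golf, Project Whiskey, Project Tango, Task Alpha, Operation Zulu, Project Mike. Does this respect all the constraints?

No

The sequence places Operation Charlie ahead of Project Golf.
Since Project Golf is required before Operation Charlie, the ordering is invalid.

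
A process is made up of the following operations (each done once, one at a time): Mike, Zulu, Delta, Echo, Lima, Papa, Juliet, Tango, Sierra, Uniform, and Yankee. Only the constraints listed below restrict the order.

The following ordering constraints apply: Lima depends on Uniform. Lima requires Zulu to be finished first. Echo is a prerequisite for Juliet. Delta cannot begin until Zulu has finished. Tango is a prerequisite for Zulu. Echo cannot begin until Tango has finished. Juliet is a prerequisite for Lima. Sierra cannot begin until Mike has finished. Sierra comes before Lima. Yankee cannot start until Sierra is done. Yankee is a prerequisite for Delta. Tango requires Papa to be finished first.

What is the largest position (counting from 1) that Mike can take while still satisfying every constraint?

7

Following every chain forward from Mike, the operations that must come later are Delta, Lima, Sierra, Yankee — 4 of them.
With 4 mandatory successors out of 11 operations total, the latest slot for Mike is 11−4 = 7, and it's reachable by doing all non-successors before Mike.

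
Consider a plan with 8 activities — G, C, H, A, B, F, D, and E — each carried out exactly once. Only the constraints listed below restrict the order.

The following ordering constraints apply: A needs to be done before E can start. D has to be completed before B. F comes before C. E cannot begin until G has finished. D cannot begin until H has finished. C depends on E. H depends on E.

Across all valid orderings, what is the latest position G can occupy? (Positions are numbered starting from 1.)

Every activity that must follow G has to come after it. Tracing all chains starting from G, those activities are: C, H, B, D, E — 5 in total.
With 5 mandatory successors out of 8 activities total, the latest slot for G is 8−5 = 3, and it's reachable by doing all non-successors before G.

3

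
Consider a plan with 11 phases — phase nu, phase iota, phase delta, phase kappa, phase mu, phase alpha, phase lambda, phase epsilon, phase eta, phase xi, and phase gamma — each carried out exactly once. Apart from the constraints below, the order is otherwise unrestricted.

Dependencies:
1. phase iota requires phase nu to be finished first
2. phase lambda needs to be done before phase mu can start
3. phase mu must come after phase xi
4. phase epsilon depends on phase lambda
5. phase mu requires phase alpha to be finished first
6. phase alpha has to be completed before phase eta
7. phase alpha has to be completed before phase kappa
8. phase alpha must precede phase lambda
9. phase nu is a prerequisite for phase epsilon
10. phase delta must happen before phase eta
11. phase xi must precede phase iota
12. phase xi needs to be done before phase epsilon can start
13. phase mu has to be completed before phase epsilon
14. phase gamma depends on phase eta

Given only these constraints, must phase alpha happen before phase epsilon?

Chaining the stated constraints: phase alpha → phase mu → phase epsilon.
So phase alpha must precede phase epsilon in any valid ordering.

Yes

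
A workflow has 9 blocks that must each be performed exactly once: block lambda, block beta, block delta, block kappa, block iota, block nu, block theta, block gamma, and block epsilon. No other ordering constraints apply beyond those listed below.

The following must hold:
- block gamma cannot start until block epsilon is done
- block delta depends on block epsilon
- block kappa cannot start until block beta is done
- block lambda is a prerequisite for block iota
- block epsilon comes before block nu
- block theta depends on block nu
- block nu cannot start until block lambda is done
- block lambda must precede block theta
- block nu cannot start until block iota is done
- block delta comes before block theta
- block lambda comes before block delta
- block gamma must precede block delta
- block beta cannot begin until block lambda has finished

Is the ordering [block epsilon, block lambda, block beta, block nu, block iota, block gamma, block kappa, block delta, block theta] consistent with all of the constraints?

No

Here block iota comes after block nu.
Since block iota is required before block nu, the ordering is invalid.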